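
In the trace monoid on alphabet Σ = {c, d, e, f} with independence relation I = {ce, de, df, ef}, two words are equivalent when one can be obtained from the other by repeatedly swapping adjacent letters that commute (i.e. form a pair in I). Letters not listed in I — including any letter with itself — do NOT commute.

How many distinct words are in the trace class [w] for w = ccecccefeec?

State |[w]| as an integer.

330

drop 0:c onto floor
drop 1:c onto {0:c}
drop 2:e onto floor
drop 3:c onto {1:c}
drop 4:c onto {3:c}
drop 5:c onto {4:c}
drop 6:e onto {2:e}
drop 7:f onto {5:c}
drop 8:e onto {6:e}
drop 9:e onto {8:e}
drop 10:c onto {7:f}
ground layer = {0:c, 2:e}
drop-orders for the pieces not yet dropped (sum over which currently-grounded one goes next):
  1 to go: {9} 1  {10} 1
  2 to go: {7,10} 1  {8,9} 1  {9,10} 2
  3 to go: {5,7,10} 1  {6,8,9} 1  {7,9,10} 3  {8,9,10} 3
  4 to go: {2,6,8,9} 1  {4,5,7,10} 1  {5,7,9,10} 4  {6,8,9,10} 4  {7,8,9,10} 6
  5 to go: {2,6,8,9,10} 5  {3,4,5,7,10} 1  {4,5,7,9,10} 5  {5,7,8,9,10} 10  {6,7,8,9,10} 10
  6 to go: {1,3,4,5,7,10} 1  {2,6,7,8,9,10} 15  {3,4,5,7,9,10} 6  {4,5,7,8,9,10} 15  {5,6,7,8,9,10} 20
  7 to go: {0,1,3,4,5,7,10} 1  {1,3,4,5,7,9,10} 7  {2,5,6,7,8,9,10} 35  {3,4,5,7,8,9,10} 21  {4,5,6,7,8,9,10} 35
  8 to go: {0,1,3,4,5,7,9,10} 8  {1,3,4,5,7,8,9,10} 28  {2,4,5,6,7,8,9,10} 70  {3,4,5,6,7,8,9,10} 56
  9 to go: {0,1,3,4,5,7,8,9,10} 36  {1,3,4,5,6,7,8,9,10} 84  {2,3,4,5,6,7,8,9,10} 126
  if 0:c drops first: 210 orders
  if 2:e drops first: 120 orders
heap linearizations: 330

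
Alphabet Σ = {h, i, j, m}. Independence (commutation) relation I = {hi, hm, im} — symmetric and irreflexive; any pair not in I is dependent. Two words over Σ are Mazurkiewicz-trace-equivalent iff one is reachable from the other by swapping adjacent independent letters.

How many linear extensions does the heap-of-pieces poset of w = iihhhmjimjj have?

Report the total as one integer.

#0=i has no predecessor
#1=i depends on [0:i]
#2=h has no predecessor
#3=h depends on [2:h]
#4=h depends on [3:h]
#5=m has no predecessor
#6=j depends on [1:i, 4:h, 5:m]
#7=i depends on [6:j]
#8=m depends on [6:j]
#9=j depends on [7:i, 8:m]
#10=j depends on [9:j]
sources: [0:i, 2:h, 5:m]
N(rest) = Σ N(rest − s) over sources s of rest; N(one piece) = 1:
  size 1 → [10]=1
  size 2 → [9,10]=1
  size 3 → [7,9,10]=1  [8,9,10]=1
  size 4 → [7,8,9,10]=2
  size 5 → [6,7,8,9,10]=2
  size 6 → [1,6,7,8,9,10]=2  [4,6,7,8,9,10]=2  [5,6,7,8,9,10]=2
  size 7 → [0,1,6,7,8,9,10]=2  [1,4,6,7,8,9,10]=4  [1,5,6,7,8,9,10]=4  [3,4,6,7,8,9,10]=2  [4,5,6,7,8,9,10]=4
  size 8 → [0,1,4,6,7,8,9,10]=6  [0,1,5,6,7,8,9,10]=6  [1,3,4,6,7,8,9,10]=6  [1,4,5,6,7,8,9,10]=12  [2,3,4,6,7,8,9,10]=2  [3,4,5,6,7,8,9,10]=6
  size 9 → [0,1,3,4,6,7,8,9,10]=12  [0,1,4,5,6,7,8,9,10]=24  [1,2,3,4,6,7,8,9,10]=8  [1,3,4,5,6,7,8,9,10]=24  [2,3,4,5,6,7,8,9,10]=8
  first=0(i) contributes 40
  first=2(h) contributes 60
  first=5(m) contributes 20
|[w]| = 120

120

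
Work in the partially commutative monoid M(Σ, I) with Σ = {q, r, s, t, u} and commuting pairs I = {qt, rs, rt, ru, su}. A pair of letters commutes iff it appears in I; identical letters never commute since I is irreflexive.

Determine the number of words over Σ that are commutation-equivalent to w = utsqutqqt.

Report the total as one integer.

6

drop 0:u onto floor
drop 1:t onto {0:u}
drop 2:s onto {1:t}
drop 3:q onto {2:s}
drop 4:u onto {3:q}
drop 5:t onto {4:u}
drop 6:q onto {4:u}
drop 7:q onto {6:q}
drop 8:t onto {5:t}
ground layer = {0:u}
drop-orders for the pieces not yet dropped (sum over which currently-grounded one goes next):
  1 to go: {7} 1  {8} 1
  2 to go: {5,8} 1  {6,7} 1  {7,8} 2
  3 to go: {5,7,8} 3  {6,7,8} 3
  4 to go: {5,6,7,8} 6
  5 to go: {4,5,6,7,8} 6
  6 to go: {3,4,5,6,7,8} 6
  7 to go: {2,3,4,5,6,7,8} 6
  if 0:u drops first: 6 orders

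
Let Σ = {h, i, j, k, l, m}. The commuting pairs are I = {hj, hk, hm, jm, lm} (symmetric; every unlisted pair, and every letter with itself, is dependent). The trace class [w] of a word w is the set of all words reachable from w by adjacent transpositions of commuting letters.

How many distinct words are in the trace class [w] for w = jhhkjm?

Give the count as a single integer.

30

#0=j has no predecessor
#1=h has no predecessor
#2=h depends on [1:h]
#3=k depends on [0:j]
#4=j depends on [3:k]
#5=m depends on [3:k]
sources: [0:j, 1:h]
N(rest) = Σ N(rest − s) over sources s of rest; N(one piece) = 1:
  size 1 → [2]=1  [4]=1  [5]=1
  size 2 → [1,2]=1  [2,4]=2  [2,5]=2  [4,5]=2
  size 3 → [1,2,4]=3  [1,2,5]=3  [2,4,5]=6  [3,4,5]=2
  size 4 → [0,3,4,5]=2  [1,2,4,5]=12  [2,3,4,5]=8
  first=0(j) contributes 20
  first=1(h) contributes 10
|[w]| = 30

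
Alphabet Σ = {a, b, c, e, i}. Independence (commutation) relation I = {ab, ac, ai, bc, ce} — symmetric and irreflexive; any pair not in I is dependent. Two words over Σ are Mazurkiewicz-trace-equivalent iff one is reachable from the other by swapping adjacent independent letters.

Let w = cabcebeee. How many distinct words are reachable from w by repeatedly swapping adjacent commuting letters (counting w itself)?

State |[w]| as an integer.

0(c) covers ∅
1(a) covers ∅
2(b) covers ∅
3(c) covers 0:c
4(e) covers 1:a, 2:b
5(b) covers 4:e
6(e) covers 5:b
7(e) covers 6:e
8(e) covers 7:e
floor of heap: 0:c, 1:a, 2:b
completions by unplaced set U, small U first (add the entries for U minus each lowest piece of U):
  |U|=1: {3}:1  {8}:1
  |U|=2: {0,3}:1  {3,8}:2  {7,8}:1
  |U|=3: {0,3,8}:3  {3,7,8}:3  {6,7,8}:1
  |U|=4: {0,3,7,8}:6  {3,6,7,8}:4  {5,6,7,8}:1
  |U|=5: {0,3,6,7,8}:10  {3,5,6,7,8}:5  {4,5,6,7,8}:1
  |U|=6: {0,3,5,6,7,8}:15  {1,4,5,6,7,8}:1  {2,4,5,6,7,8}:1  {3,4,5,6,7,8}:6
  |U|=7: {0,3,4,5,6,7,8}:21  {1,2,4,5,6,7,8}:2  {1,3,4,5,6,7,8}:7  {2,3,4,5,6,7,8}:7
  start at 0(c): 16
  start at 1(a): 28
  start at 2(b): 28
sum over floor = 72

72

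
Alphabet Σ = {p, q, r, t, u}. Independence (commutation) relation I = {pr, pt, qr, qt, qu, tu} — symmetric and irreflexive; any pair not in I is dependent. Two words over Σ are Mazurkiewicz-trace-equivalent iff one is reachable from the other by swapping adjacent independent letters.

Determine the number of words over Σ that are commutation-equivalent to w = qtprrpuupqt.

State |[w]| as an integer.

#0=q has no predecessor
#1=t has no predecessor
#2=p depends on [0:q]
#3=r depends on [1:t]
#4=r depends on [3:r]
#5=p depends on [2:p]
#6=u depends on [4:r, 5:p]
#7=u depends on [6:u]
#8=p depends on [7:u]
#9=q depends on [8:p]
#10=t depends on [4:r]
sources: [0:q, 1:t]
N(rest) = Σ N(rest − s) over sources s of rest; N(one piece) = 1:
  size 1 → [9]=1  [10]=1
  size 2 → [8,9]=1  [9,10]=2
  size 3 → [7,8,9]=1  [8,9,10]=3
  size 4 → [6,7,8,9]=1  [7,8,9,10]=4
  size 5 → [5,6,7,8,9]=1  [6,7,8,9,10]=5
  size 6 → [2,5,6,7,8,9]=1  [4,6,7,8,9,10]=5  [5,6,7,8,9,10]=6
  size 7 → [0,2,5,6,7,8,9]=1  [2,5,6,7,8,9,10]=7  [3,4,6,7,8,9,10]=5  [4,5,6,7,8,9,10]=11
  size 8 → [0,2,5,6,7,8,9,10]=8  [1,3,4,6,7,8,9,10]=5  [2,4,5,6,7,8,9,10]=18  [3,4,5,6,7,8,9,10]=16
  size 9 → [0,2,4,5,6,7,8,9,10]=26  [1,3,4,5,6,7,8,9,10]=21  [2,3,4,5,6,7,8,9,10]=34
  first=0(q) contributes 55
  first=1(t) contributes 60
|[w]| = 115

115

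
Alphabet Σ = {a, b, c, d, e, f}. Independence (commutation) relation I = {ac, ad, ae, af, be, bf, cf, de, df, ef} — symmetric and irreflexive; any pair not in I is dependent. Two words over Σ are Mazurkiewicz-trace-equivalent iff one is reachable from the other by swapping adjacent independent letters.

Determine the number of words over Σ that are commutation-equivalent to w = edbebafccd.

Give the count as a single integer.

drop 0:e onto floor
drop 1:d onto floor
drop 2:b onto {1:d}
drop 3:e onto {0:e}
drop 4:b onto {2:b}
drop 5:a onto {4:b}
drop 6:f onto floor
drop 7:c onto {3:e, 4:b}
drop 8:c onto {7:c}
drop 9:d onto {8:c}
ground layer = {0:e, 1:d, 6:f}
drop-orders for the pieces not yet dropped (sum over which currently-grounded one goes next):
  1 to go: {5} 1  {6} 1  {9} 1
  2 to go: {5,6} 2  {5,9} 2  {6,9} 2  {8,9} 1
  3 to go: {5,6,9} 6  {5,8,9} 3  {6,8,9} 3  {7,8,9} 1
  4 to go: {3,7,8,9} 1  {5,6,8,9} 12  {5,7,8,9} 4  {6,7,8,9} 4
  5 to go: {0,3,7,8,9} 1  {3,5,7,8,9} 5  {3,6,7,8,9} 5  {4,5,7,8,9} 4  {5,6,7,8,9} 20
  6 to go: {0,3,5,7,8,9} 6  {0,3,6,7,8,9} 6  {2,4,5,7,8,9} 4  {3,4,5,7,8,9} 9  {3,5,6,7,8,9} 30  {4,5,6,7,8,9} 24
  7 to go: {0,3,4,5,7,8,9} 15  {0,3,5,6,7,8,9} 42  {1,2,4,5,7,8,9} 4  {2,3,4,5,7,8,9} 13  {2,4,5,6,7,8,9} 28  {3,4,5,6,7,8,9} 63
  8 to go: {0,2,3,4,5,7,8,9} 28  {0,3,4,5,6,7,8,9} 120  {1,2,3,4,5,7,8,9} 17  {1,2,4,5,6,7,8,9} 32  {2,3,4,5,6,7,8,9} 104
  if 0:e drops first: 153 orders
  if 1:d drops first: 252 orders
  if 6:f drops first: 45 orders
heap linearizations: 450

450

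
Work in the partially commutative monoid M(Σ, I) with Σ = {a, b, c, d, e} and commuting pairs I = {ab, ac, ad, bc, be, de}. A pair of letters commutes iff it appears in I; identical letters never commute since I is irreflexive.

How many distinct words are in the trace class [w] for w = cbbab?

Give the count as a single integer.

0(c) covers ∅
1(b) covers ∅
2(b) covers 1:b
3(a) covers ∅
4(b) covers 2:b
floor of heap: 0:c, 1:b, 3:a
completions by unplaced set U, small U first (add the entries for U minus each lowest piece of U):
  |U|=1: {0}:1  {3}:1  {4}:1
  |U|=2: {0,3}:2  {0,4}:2  {2,4}:1  {3,4}:2
  |U|=3: {0,2,4}:3  {0,3,4}:6  {1,2,4}:1  {2,3,4}:3
  start at 0(c): 4
  start at 1(b): 12
  start at 3(a): 4
sum over floor = 20

20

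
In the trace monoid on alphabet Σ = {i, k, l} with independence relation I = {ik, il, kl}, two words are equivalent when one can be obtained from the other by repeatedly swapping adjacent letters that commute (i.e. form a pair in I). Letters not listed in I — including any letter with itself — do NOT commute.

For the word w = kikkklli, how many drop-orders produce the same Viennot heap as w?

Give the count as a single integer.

420

0(k) covers ∅
1(i) covers ∅
2(k) covers 0:k
3(k) covers 2:k
4(k) covers 3:k
5(l) covers ∅
6(l) covers 5:l
7(i) covers 1:i
floor of heap: 0:k, 1:i, 5:l
completions by unplaced set U, small U first (add the entries for U minus each lowest piece of U):
  |U|=1: {4}:1  {6}:1  {7}:1
  |U|=2: {1,7}:1  {3,4}:1  {4,6}:2  {4,7}:2  {5,6}:1  {6,7}:2
  |U|=3: {1,4,7}:3  {1,6,7}:3  {2,3,4}:1  {3,4,6}:3  {3,4,7}:3  {4,5,6}:3  {4,6,7}:6  {5,6,7}:3
  |U|=4: {0,2,3,4}:1  {1,3,4,7}:6  {1,4,6,7}:12  {1,5,6,7}:6  {2,3,4,6}:4  {2,3,4,7}:4  {3,4,5,6}:6  {3,4,6,7}:12  {4,5,6,7}:12
  |U|=5: {0,2,3,4,6}:5  {0,2,3,4,7}:5  {1,2,3,4,7}:10  {1,3,4,6,7}:30  {1,4,5,6,7}:30  {2,3,4,5,6}:10  {2,3,4,6,7}:20  {3,4,5,6,7}:30
  |U|=6: {0,1,2,3,4,7}:15  {0,2,3,4,5,6}:15  {0,2,3,4,6,7}:30  {1,2,3,4,6,7}:60  {1,3,4,5,6,7}:90  {2,3,4,5,6,7}:60
  start at 0(k): 210
  start at 1(i): 105
  start at 5(l): 105
sum over floor = 420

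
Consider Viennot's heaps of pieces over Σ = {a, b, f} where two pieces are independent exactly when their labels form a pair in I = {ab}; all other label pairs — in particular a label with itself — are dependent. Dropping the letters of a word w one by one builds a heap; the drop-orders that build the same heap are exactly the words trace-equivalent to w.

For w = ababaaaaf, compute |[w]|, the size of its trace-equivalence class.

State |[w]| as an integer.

drop 0:a onto floor
drop 1:b onto floor
drop 2:a onto {0:a}
drop 3:b onto {1:b}
drop 4:a onto {2:a}
drop 5:a onto {4:a}
drop 6:a onto {5:a}
drop 7:a onto {6:a}
drop 8:f onto {3:b, 7:a}
ground layer = {0:a, 1:b}
drop-orders for the pieces not yet dropped (sum over which currently-grounded one goes next):
  1 to go: {8} 1
  2 to go: {3,8} 1  {7,8} 1
  3 to go: {1,3,8} 1  {3,7,8} 2  {6,7,8} 1
  4 to go: {1,3,7,8} 3  {3,6,7,8} 3  {5,6,7,8} 1
  5 to go: {1,3,6,7,8} 6  {3,5,6,7,8} 4  {4,5,6,7,8} 1
  6 to go: {1,3,5,6,7,8} 10  {2,4,5,6,7,8} 1  {3,4,5,6,7,8} 5
  7 to go: {0,2,4,5,6,7,8} 1  {1,3,4,5,6,7,8} 15  {2,3,4,5,6,7,8} 6
  if 0:a drops first: 21 orders
  if 1:b drops first: 7 orders
heap linearizations: 28

28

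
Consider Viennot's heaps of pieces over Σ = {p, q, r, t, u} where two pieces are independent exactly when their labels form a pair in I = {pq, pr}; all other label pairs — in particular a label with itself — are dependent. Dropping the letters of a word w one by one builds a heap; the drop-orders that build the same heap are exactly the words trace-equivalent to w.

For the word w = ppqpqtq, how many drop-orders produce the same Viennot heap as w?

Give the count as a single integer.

#0=p has no predecessor
#1=p depends on [0:p]
#2=q has no predecessor
#3=p depends on [1:p]
#4=q depends on [2:q]
#5=t depends on [3:p, 4:q]
#6=q depends on [5:t]
sources: [0:p, 2:q]
N(rest) = Σ N(rest − s) over sources s of rest; N(one piece) = 1:
  size 1 → [6]=1
  size 2 → [5,6]=1
  size 3 → [3,5,6]=1  [4,5,6]=1
  size 4 → [1,3,5,6]=1  [2,4,5,6]=1  [3,4,5,6]=2
  size 5 → [0,1,3,5,6]=1  [1,3,4,5,6]=3  [2,3,4,5,6]=3
  first=0(p) contributes 6
  first=2(q) contributes 4
|[w]| = 10

10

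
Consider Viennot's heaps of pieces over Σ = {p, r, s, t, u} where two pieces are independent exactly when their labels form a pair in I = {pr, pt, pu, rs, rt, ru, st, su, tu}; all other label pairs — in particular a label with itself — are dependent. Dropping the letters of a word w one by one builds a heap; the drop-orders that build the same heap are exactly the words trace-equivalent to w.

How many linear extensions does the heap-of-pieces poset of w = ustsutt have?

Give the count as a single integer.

210

0(u) covers ∅
1(s) covers ∅
2(t) covers ∅
3(s) covers 1:s
4(u) covers 0:u
5(t) covers 2:t
6(t) covers 5:t
floor of heap: 0:u, 1:s, 2:t
completions by unplaced set U, small U first (add the entries for U minus each lowest piece of U):
  |U|=1: {3}:1  {4}:1  {6}:1
  |U|=2: {0,4}:1  {1,3}:1  {3,4}:2  {3,6}:2  {4,6}:2  {5,6}:1
  |U|=3: {0,3,4}:3  {0,4,6}:3  {1,3,4}:3  {1,3,6}:3  {2,5,6}:1  {3,4,6}:6  {3,5,6}:3  {4,5,6}:3
  |U|=4: {0,1,3,4}:6  {0,3,4,6}:12  {0,4,5,6}:6  {1,3,4,6}:12  {1,3,5,6}:6  {2,3,5,6}:4  {2,4,5,6}:4  {3,4,5,6}:12
  |U|=5: {0,1,3,4,6}:30  {0,2,4,5,6}:10  {0,3,4,5,6}:30  {1,2,3,5,6}:10  {1,3,4,5,6}:30  {2,3,4,5,6}:20
  start at 0(u): 60
  start at 1(s): 60
  start at 2(t): 90
sum over floor = 210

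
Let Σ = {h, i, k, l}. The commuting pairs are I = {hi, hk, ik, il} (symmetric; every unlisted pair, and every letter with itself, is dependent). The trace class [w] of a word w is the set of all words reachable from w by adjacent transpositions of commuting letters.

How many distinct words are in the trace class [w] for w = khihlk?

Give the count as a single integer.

drop 0:k onto floor
drop 1:h onto floor
drop 2:i onto floor
drop 3:h onto {1:h}
drop 4:l onto {0:k, 3:h}
drop 5:k onto {4:l}
ground layer = {0:k, 1:h, 2:i}
drop-orders for the pieces not yet dropped (sum over which currently-grounded one goes next):
  1 to go: {2} 1  {5} 1
  2 to go: {2,5} 2  {4,5} 1
  3 to go: {0,4,5} 1  {2,4,5} 3  {3,4,5} 1
  4 to go: {0,2,4,5} 4  {0,3,4,5} 2  {1,3,4,5} 1  {2,3,4,5} 4
  if 0:k drops first: 5 orders
  if 1:h drops first: 10 orders
  if 2:i drops first: 3 orders
heap linearizations: 18

18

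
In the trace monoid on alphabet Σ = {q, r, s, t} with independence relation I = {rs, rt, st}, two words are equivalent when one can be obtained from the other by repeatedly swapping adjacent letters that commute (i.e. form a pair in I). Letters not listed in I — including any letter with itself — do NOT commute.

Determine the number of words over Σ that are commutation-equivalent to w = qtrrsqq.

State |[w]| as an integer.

#0=q has no predecessor
#1=t depends on [0:q]
#2=r depends on [0:q]
#3=r depends on [2:r]
#4=s depends on [0:q]
#5=q depends on [1:t, 3:r, 4:s]
#6=q depends on [5:q]
sources: [0:q]
N(rest) = Σ N(rest − s) over sources s of rest; N(one piece) = 1:
  size 1 → [6]=1
  size 2 → [5,6]=1
  size 3 → [1,5,6]=1  [3,5,6]=1  [4,5,6]=1
  size 4 → [1,3,5,6]=2  [1,4,5,6]=2  [2,3,5,6]=1  [3,4,5,6]=2
  size 5 → [1,2,3,5,6]=3  [1,3,4,5,6]=6  [2,3,4,5,6]=3
  first=0(q) contributes 12

12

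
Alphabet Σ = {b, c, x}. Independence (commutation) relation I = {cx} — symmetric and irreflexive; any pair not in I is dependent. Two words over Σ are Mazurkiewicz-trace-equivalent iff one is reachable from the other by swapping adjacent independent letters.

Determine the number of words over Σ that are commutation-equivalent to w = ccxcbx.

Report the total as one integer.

4

#0=c has no predecessor
#1=c depends on [0:c]
#2=x has no predecessor
#3=c depends on [1:c]
#4=b depends on [2:x, 3:c]
#5=x depends on [4:b]
sources: [0:c, 2:x]
N(rest) = Σ N(rest − s) over sources s of rest; N(one piece) = 1:
  size 1 → [5]=1
  size 2 → [4,5]=1
  size 3 → [2,4,5]=1  [3,4,5]=1
  size 4 → [1,3,4,5]=1  [2,3,4,5]=2
  first=0(c) contributes 3
  first=2(x) contributes 1
|[w]| = 4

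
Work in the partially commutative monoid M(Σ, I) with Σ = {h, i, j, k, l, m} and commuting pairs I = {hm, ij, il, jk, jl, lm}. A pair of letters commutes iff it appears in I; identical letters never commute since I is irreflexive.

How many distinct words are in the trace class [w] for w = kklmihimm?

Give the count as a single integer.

3

#0=k has no predecessor
#1=k depends on [0:k]
#2=l depends on [1:k]
#3=m depends on [1:k]
#4=i depends on [3:m]
#5=h depends on [2:l, 4:i]
#6=i depends on [5:h]
#7=m depends on [6:i]
#8=m depends on [7:m]
sources: [0:k]
N(rest) = Σ N(rest − s) over sources s of rest; N(one piece) = 1:
  size 1 → [8]=1
  size 2 → [7,8]=1
  size 3 → [6,7,8]=1
  size 4 → [5,6,7,8]=1
  size 5 → [2,5,6,7,8]=1  [4,5,6,7,8]=1
  size 6 → [2,4,5,6,7,8]=2  [3,4,5,6,7,8]=1
  size 7 → [2,3,4,5,6,7,8]=3
  first=0(k) contributes 3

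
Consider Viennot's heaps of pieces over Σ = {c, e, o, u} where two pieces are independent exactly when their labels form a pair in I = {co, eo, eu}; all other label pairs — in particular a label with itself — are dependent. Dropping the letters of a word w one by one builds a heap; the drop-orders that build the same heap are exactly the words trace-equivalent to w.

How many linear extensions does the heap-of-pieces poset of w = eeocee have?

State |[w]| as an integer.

6

drop 0:e onto floor
drop 1:e onto {0:e}
drop 2:o onto floor
drop 3:c onto {1:e}
drop 4:e onto {3:c}
drop 5:e onto {4:e}
ground layer = {0:e, 2:o}
drop-orders for the pieces not yet dropped (sum over which currently-grounded one goes next):
  1 to go: {2} 1  {5} 1
  2 to go: {2,5} 2  {4,5} 1
  3 to go: {2,4,5} 3  {3,4,5} 1
  4 to go: {1,3,4,5} 1  {2,3,4,5} 4
  if 0:e drops first: 5 orders
  if 2:o drops first: 1 orders
heap linearizations: 6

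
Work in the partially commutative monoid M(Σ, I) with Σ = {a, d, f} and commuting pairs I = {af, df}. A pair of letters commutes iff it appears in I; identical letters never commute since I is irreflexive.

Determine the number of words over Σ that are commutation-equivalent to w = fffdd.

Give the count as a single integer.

#0=f has no predecessor
#1=f depends on [0:f]
#2=f depends on [1:f]
#3=d has no predecessor
#4=d depends on [3:d]
sources: [0:f, 3:d]
N(rest) = Σ N(rest − s) over sources s of rest; N(one piece) = 1:
  size 1 → [2]=1  [4]=1
  size 2 → [1,2]=1  [2,4]=2  [3,4]=1
  size 3 → [0,1,2]=1  [1,2,4]=3  [2,3,4]=3
  first=0(f) contributes 6
  first=3(d) contributes 4
|[w]| = 10

10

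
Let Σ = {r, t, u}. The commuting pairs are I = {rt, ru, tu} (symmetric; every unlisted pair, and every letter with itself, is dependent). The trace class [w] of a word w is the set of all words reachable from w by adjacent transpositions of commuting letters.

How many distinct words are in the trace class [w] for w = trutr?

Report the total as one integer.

drop 0:t onto floor
drop 1:r onto floor
drop 2:u onto floor
drop 3:t onto {0:t}
drop 4:r onto {1:r}
ground layer = {0:t, 1:r, 2:u}
drop-orders for the pieces not yet dropped (sum over which currently-grounded one goes next):
  1 to go: {2} 1  {3} 1  {4} 1
  2 to go: {0,3} 1  {1,4} 1  {2,3} 2  {2,4} 2  {3,4} 2
  3 to go: {0,2,3} 3  {0,3,4} 3  {1,2,4} 3  {1,3,4} 3  {2,3,4} 6
  if 0:t drops first: 12 orders
  if 1:r drops first: 12 orders
  if 2:u drops first: 6 orders
heap linearizations: 30

30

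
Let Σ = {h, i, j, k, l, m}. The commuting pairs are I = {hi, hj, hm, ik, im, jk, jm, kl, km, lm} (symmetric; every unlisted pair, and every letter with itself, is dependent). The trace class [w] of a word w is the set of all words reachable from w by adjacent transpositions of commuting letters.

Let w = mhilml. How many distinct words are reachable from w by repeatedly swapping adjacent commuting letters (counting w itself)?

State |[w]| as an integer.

0(m) covers ∅
1(h) covers ∅
2(i) covers ∅
3(l) covers 1:h, 2:i
4(m) covers 0:m
5(l) covers 3:l
floor of heap: 0:m, 1:h, 2:i
completions by unplaced set U, small U first (add the entries for U minus each lowest piece of U):
  |U|=1: {4}:1  {5}:1
  |U|=2: {0,4}:1  {3,5}:1  {4,5}:2
  |U|=3: {0,4,5}:3  {1,3,5}:1  {2,3,5}:1  {3,4,5}:3
  |U|=4: {0,3,4,5}:6  {1,2,3,5}:2  {1,3,4,5}:4  {2,3,4,5}:4
  start at 0(m): 10
  start at 1(h): 10
  start at 2(i): 10
sum over floor = 30

30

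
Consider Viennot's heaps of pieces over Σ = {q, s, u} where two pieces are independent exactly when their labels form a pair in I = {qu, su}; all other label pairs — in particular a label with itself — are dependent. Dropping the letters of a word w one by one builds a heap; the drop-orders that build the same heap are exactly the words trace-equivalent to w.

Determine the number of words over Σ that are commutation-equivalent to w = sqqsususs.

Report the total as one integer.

#0=s has no predecessor
#1=q depends on [0:s]
#2=q depends on [1:q]
#3=s depends on [2:q]
#4=u has no predecessor
#5=s depends on [3:s]
#6=u depends on [4:u]
#7=s depends on [5:s]
#8=s depends on [7:s]
sources: [0:s, 4:u]
N(rest) = Σ N(rest − s) over sources s of rest; N(one piece) = 1:
  size 1 → [6]=1  [8]=1
  size 2 → [4,6]=1  [6,8]=2  [7,8]=1
  size 3 → [4,6,8]=3  [5,7,8]=1  [6,7,8]=3
  size 4 → [3,5,7,8]=1  [4,6,7,8]=6  [5,6,7,8]=4
  size 5 → [2,3,5,7,8]=1  [3,5,6,7,8]=5  [4,5,6,7,8]=10
  size 6 → [1,2,3,5,7,8]=1  [2,3,5,6,7,8]=6  [3,4,5,6,7,8]=15
  size 7 → [0,1,2,3,5,7,8]=1  [1,2,3,5,6,7,8]=7  [2,3,4,5,6,7,8]=21
  first=0(s) contributes 28
  first=4(u) contributes 8
|[w]| = 36

36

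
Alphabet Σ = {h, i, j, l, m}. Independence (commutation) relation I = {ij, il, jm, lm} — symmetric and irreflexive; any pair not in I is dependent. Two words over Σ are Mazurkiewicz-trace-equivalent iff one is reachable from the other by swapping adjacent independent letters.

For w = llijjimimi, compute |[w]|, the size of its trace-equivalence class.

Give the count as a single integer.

piece 0:l — minimal
piece 1:l rests on {0:l}
piece 2:i — minimal
piece 3:j rests on {1:l}
piece 4:j rests on {3:j}
piece 5:i rests on {2:i}
piece 6:m rests on {5:i}
piece 7:i rests on {6:m}
piece 8:m rests on {7:i}
piece 9:i rests on {8:m}
minimal pieces: {0:l, 2:i}
ways to finish when only these pieces remain (= sum over removing one remaining piece with nothing left below it):
  1 left: {4}→1  {9}→1
  2 left: {3,4}→1  {4,9}→2  {8,9}→1
  3 left: {1,3,4}→1  {3,4,9}→3  {4,8,9}→3  {7,8,9}→1
  4 left: {0,1,3,4}→1  {1,3,4,9}→4  {3,4,8,9}→6  {4,7,8,9}→4  {6,7,8,9}→1
  5 left: {0,1,3,4,9}→5  {1,3,4,8,9}→10  {3,4,7,8,9}→10  {4,6,7,8,9}→5  {5,6,7,8,9}→1
  6 left: {0,1,3,4,8,9}→15  {1,3,4,7,8,9}→20  {2,5,6,7,8,9}→1  {3,4,6,7,8,9}→15  {4,5,6,7,8,9}→6
  7 left: {0,1,3,4,7,8,9}→35  {1,3,4,6,7,8,9}→35  {2,4,5,6,7,8,9}→7  {3,4,5,6,7,8,9}→21
  8 left: {0,1,3,4,6,7,8,9}→70  {1,3,4,5,6,7,8,9}→56  {2,3,4,5,6,7,8,9}→28
  placing 0:l first → 84 extensions
  placing 2:i first → 126 extensions
total linear extensions = 210

210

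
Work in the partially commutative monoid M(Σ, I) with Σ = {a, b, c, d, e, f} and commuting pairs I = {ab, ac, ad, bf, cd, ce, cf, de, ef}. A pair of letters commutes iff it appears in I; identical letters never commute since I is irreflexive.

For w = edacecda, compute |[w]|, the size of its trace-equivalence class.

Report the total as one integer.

420

#0=e has no predecessor
#1=d has no predecessor
#2=a depends on [0:e]
#3=c has no predecessor
#4=e depends on [2:a]
#5=c depends on [3:c]
#6=d depends on [1:d]
#7=a depends on [4:e]
sources: [0:e, 1:d, 3:c]
N(rest) = Σ N(rest − s) over sources s of rest; N(one piece) = 1:
  size 1 → [5]=1  [6]=1  [7]=1
  size 2 → [1,6]=1  [3,5]=1  [4,7]=1  [5,6]=2  [5,7]=2  [6,7]=2
  size 3 → [1,5,6]=3  [1,6,7]=3  [2,4,7]=1  [3,5,6]=3  [3,5,7]=3  [4,5,7]=3  [4,6,7]=3  [5,6,7]=6
  size 4 → [0,2,4,7]=1  [1,3,5,6]=6  [1,4,6,7]=6  [1,5,6,7]=12  [2,4,5,7]=4  [2,4,6,7]=4  [3,4,5,7]=6  [3,5,6,7]=12  [4,5,6,7]=12
  size 5 → [0,2,4,5,7]=5  [0,2,4,6,7]=5  [1,2,4,6,7]=10  [1,3,5,6,7]=30  [1,4,5,6,7]=30  [2,3,4,5,7]=10  [2,4,5,6,7]=20  [3,4,5,6,7]=30
  size 6 → [0,1,2,4,6,7]=15  [0,2,3,4,5,7]=15  [0,2,4,5,6,7]=30  [1,2,4,5,6,7]=60  [1,3,4,5,6,7]=90  [2,3,4,5,6,7]=60
  first=0(e) contributes 210
  first=1(d) contributes 105
  first=3(c) contributes 105
|[w]| = 420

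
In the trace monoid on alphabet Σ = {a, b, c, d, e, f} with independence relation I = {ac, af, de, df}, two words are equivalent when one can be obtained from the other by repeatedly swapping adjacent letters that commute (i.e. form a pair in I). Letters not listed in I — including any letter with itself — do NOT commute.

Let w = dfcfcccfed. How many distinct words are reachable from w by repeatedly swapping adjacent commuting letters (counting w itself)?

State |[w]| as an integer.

piece 0:d — minimal
piece 1:f — minimal
piece 2:c rests on {0:d, 1:f}
piece 3:f rests on {2:c}
piece 4:c rests on {3:f}
piece 5:c rests on {4:c}
piece 6:c rests on {5:c}
piece 7:f rests on {6:c}
piece 8:e rests on {7:f}
piece 9:d rests on {6:c}
minimal pieces: {0:d, 1:f}
ways to finish when only these pieces remain (= sum over removing one remaining piece with nothing left below it):
  1 left: {8}→1  {9}→1
  2 left: {7,8}→1  {8,9}→2
  3 left: {7,8,9}→3
  4 left: {6,7,8,9}→3
  5 left: {5,6,7,8,9}→3
  6 left: {4,5,6,7,8,9}→3
  7 left: {3,4,5,6,7,8,9}→3
  8 left: {2,3,4,5,6,7,8,9}→3
  placing 0:d first → 3 extensions
  placing 1:f first → 3 extensions
total linear extensions = 6

6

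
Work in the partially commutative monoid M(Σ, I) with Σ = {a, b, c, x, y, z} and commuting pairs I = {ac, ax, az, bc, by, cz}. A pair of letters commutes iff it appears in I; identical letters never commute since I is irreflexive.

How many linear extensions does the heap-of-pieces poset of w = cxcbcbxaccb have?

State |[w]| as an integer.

66

piece 0:c — minimal
piece 1:x rests on {0:c}
piece 2:c rests on {1:x}
piece 3:b rests on {1:x}
piece 4:c rests on {2:c}
piece 5:b rests on {3:b}
piece 6:x rests on {4:c, 5:b}
piece 7:a rests on {5:b}
piece 8:c rests on {6:x}
piece 9:c rests on {8:c}
piece 10:b rests on {6:x, 7:a}
minimal pieces: {0:c}
ways to finish when only these pieces remain (= sum over removing one remaining piece with nothing left below it):
  1 left: {9}→1  {10}→1
  2 left: {7,10}→1  {8,9}→1  {9,10}→2
  3 left: {7,9,10}→3  {8,9,10}→3
  4 left: {6,8,9,10}→3  {7,8,9,10}→6
  5 left: {4,6,8,9,10}→3  {6,7,8,9,10}→9
  6 left: {2,4,6,8,9,10}→3  {4,6,7,8,9,10}→12  {5,6,7,8,9,10}→9
  7 left: {2,4,6,7,8,9,10}→15  {3,5,6,7,8,9,10}→9  {4,5,6,7,8,9,10}→21
  8 left: {2,4,5,6,7,8,9,10}→36  {3,4,5,6,7,8,9,10}→30
  9 left: {2,3,4,5,6,7,8,9,10}→66
  placing 0:c first → 66 extensions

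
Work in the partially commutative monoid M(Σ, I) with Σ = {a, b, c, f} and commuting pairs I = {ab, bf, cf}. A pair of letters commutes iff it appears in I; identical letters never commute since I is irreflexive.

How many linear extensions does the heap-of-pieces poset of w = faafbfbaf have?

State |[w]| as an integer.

36

0(f) covers ∅
1(a) covers 0:f
2(a) covers 1:a
3(f) covers 2:a
4(b) covers ∅
5(f) covers 3:f
6(b) covers 4:b
7(a) covers 5:f
8(f) covers 7:a
floor of heap: 0:f, 4:b
completions by unplaced set U, small U first (add the entries for U minus each lowest piece of U):
  |U|=1: {6}:1  {8}:1
  |U|=2: {4,6}:1  {6,8}:2  {7,8}:1
  |U|=3: {4,6,8}:3  {5,7,8}:1  {6,7,8}:3
  |U|=4: {3,5,7,8}:1  {4,6,7,8}:6  {5,6,7,8}:4
  |U|=5: {2,3,5,7,8}:1  {3,5,6,7,8}:5  {4,5,6,7,8}:10
  |U|=6: {1,2,3,5,7,8}:1  {2,3,5,6,7,8}:6  {3,4,5,6,7,8}:15
  |U|=7: {0,1,2,3,5,7,8}:1  {1,2,3,5,6,7,8}:7  {2,3,4,5,6,7,8}:21
  start at 0(f): 28
  start at 4(b): 8
sum over floor = 36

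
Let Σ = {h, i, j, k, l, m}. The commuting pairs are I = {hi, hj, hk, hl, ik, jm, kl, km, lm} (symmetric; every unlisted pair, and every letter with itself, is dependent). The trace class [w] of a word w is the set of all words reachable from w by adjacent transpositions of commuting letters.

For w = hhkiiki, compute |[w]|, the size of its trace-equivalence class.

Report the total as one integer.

piece 0:h — minimal
piece 1:h rests on {0:h}
piece 2:k — minimal
piece 3:i — minimal
piece 4:i rests on {3:i}
piece 5:k rests on {2:k}
piece 6:i rests on {4:i}
minimal pieces: {0:h, 2:k, 3:i}
ways to finish when only these pieces remain (= sum over removing one remaining piece with nothing left below it):
  1 left: {1}→1  {5}→1  {6}→1
  2 left: {0,1}→1  {1,5}→2  {1,6}→2  {2,5}→1  {4,6}→1  {5,6}→2
  3 left: {0,1,5}→3  {0,1,6}→3  {1,2,5}→3  {1,4,6}→3  {1,5,6}→6  {2,5,6}→3  {3,4,6}→1  {4,5,6}→3
  4 left: {0,1,2,5}→6  {0,1,4,6}→6  {0,1,5,6}→12  {1,2,5,6}→12  {1,3,4,6}→4  {1,4,5,6}→12  {2,4,5,6}→6  {3,4,5,6}→4
  5 left: {0,1,2,5,6}→30  {0,1,3,4,6}→10  {0,1,4,5,6}→30  {1,2,4,5,6}→30  {1,3,4,5,6}→20  {2,3,4,5,6}→10
  placing 0:h first → 60 extensions
  placing 2:k first → 60 extensions
  placing 3:i first → 90 extensions
total linear extensions = 210

210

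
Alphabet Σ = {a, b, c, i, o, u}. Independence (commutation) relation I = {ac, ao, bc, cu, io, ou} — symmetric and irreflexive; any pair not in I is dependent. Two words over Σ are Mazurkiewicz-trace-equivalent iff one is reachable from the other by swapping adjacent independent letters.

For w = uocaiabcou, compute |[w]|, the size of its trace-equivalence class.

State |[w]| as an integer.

#0=u has no predecessor
#1=o has no predecessor
#2=c depends on [1:o]
#3=a depends on [0:u]
#4=i depends on [2:c, 3:a]
#5=a depends on [4:i]
#6=b depends on [5:a]
#7=c depends on [4:i]
#8=o depends on [6:b, 7:c]
#9=u depends on [6:b]
sources: [0:u, 1:o]
N(rest) = Σ N(rest − s) over sources s of rest; N(one piece) = 1:
  size 1 → [8]=1  [9]=1
  size 2 → [7,8]=1  [8,9]=2
  size 3 → [6,8,9]=2  [7,8,9]=3
  size 4 → [5,6,8,9]=2  [6,7,8,9]=5
  size 5 → [5,6,7,8,9]=7
  size 6 → [4,5,6,7,8,9]=7
  size 7 → [2,4,5,6,7,8,9]=7  [3,4,5,6,7,8,9]=7
  size 8 → [0,3,4,5,6,7,8,9]=7  [1,2,4,5,6,7,8,9]=7  [2,3,4,5,6,7,8,9]=14
  first=0(u) contributes 21
  first=1(o) contributes 21
|[w]| = 42

42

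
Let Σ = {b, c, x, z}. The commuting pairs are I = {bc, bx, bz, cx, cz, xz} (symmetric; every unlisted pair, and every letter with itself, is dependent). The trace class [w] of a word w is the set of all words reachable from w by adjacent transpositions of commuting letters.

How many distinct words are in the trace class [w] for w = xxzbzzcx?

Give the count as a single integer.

1120

drop 0:x onto floor
drop 1:x onto {0:x}
drop 2:z onto floor
drop 3:b onto floor
drop 4:z onto {2:z}
drop 5:z onto {4:z}
drop 6:c onto floor
drop 7:x onto {1:x}
ground layer = {0:x, 2:z, 3:b, 6:c}
drop-orders for the pieces not yet dropped (sum over which currently-grounded one goes next):
  1 to go: {3} 1  {5} 1  {6} 1  {7} 1
  2 to go: {1,7} 1  {3,5} 2  {3,6} 2  {3,7} 2  {4,5} 1  {5,6} 2  {5,7} 2  {6,7} 2
  3 to go: {0,1,7} 1  {1,3,7} 3  {1,5,7} 3  {1,6,7} 3  {2,4,5} 1  {3,4,5} 3  {3,5,6} 6  {3,5,7} 6  {3,6,7} 6  {4,5,6} 3  {4,5,7} 3  {5,6,7} 6
  4 to go: {0,1,3,7} 4  {0,1,5,7} 4  {0,1,6,7} 4  {1,3,5,7} 12  {1,3,6,7} 12  {1,4,5,7} 6  {1,5,6,7} 12  {2,3,4,5} 4  {2,4,5,6} 4  {2,4,5,7} 4  {3,4,5,6} 12  {3,4,5,7} 12  {3,5,6,7} 24  {4,5,6,7} 12
  5 to go: {0,1,3,5,7} 20  {0,1,3,6,7} 20  {0,1,4,5,7} 10  {0,1,5,6,7} 20  {1,2,4,5,7} 10  {1,3,4,5,7} 30  {1,3,5,6,7} 60  {1,4,5,6,7} 30  {2,3,4,5,6} 20  {2,3,4,5,7} 20  {2,4,5,6,7} 20  {3,4,5,6,7} 60
  6 to go: {0,1,2,4,5,7} 20  {0,1,3,4,5,7} 60  {0,1,3,5,6,7} 120  {0,1,4,5,6,7} 60  {1,2,3,4,5,7} 60  {1,2,4,5,6,7} 60  {1,3,4,5,6,7} 180  {2,3,4,5,6,7} 120
  if 0:x drops first: 420 orders
  if 2:z drops first: 420 orders
  if 3:b drops first: 140 orders
  if 6:c drops first: 140 orders
heap linearizations: 1120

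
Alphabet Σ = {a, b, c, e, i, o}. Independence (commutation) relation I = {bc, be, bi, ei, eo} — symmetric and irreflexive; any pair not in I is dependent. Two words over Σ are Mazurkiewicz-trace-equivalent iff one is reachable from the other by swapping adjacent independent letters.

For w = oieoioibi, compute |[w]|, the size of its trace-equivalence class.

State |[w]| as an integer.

27

piece 0:o — minimal
piece 1:i rests on {0:o}
piece 2:e — minimal
piece 3:o rests on {1:i}
piece 4:i rests on {3:o}
piece 5:o rests on {4:i}
piece 6:i rests on {5:o}
piece 7:b rests on {5:o}
piece 8:i rests on {6:i}
minimal pieces: {0:o, 2:e}
ways to finish when only these pieces remain (= sum over removing one remaining piece with nothing left below it):
  1 left: {2}→1  {7}→1  {8}→1
  2 left: {2,7}→2  {2,8}→2  {6,8}→1  {7,8}→2
  3 left: {2,6,8}→3  {2,7,8}→6  {6,7,8}→3
  4 left: {2,6,7,8}→12  {5,6,7,8}→3
  5 left: {2,5,6,7,8}→15  {4,5,6,7,8}→3
  6 left: {2,4,5,6,7,8}→18  {3,4,5,6,7,8}→3
  7 left: {1,3,4,5,6,7,8}→3  {2,3,4,5,6,7,8}→21
  placing 0:o first → 24 extensions
  placing 2:e first → 3 extensions
total linear extensions = 27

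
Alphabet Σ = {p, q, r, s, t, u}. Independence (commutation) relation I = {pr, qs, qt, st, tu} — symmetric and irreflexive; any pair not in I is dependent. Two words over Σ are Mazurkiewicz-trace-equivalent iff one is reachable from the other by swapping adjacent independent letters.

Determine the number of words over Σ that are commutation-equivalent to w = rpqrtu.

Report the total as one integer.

4

drop 0:r onto floor
drop 1:p onto floor
drop 2:q onto {0:r, 1:p}
drop 3:r onto {2:q}
drop 4:t onto {3:r}
drop 5:u onto {3:r}
ground layer = {0:r, 1:p}
drop-orders for the pieces not yet dropped (sum over which currently-grounded one goes next):
  1 to go: {4} 1  {5} 1
  2 to go: {4,5} 2
  3 to go: {3,4,5} 2
  4 to go: {2,3,4,5} 2
  if 0:r drops first: 2 orders
  if 1:p drops first: 2 orders
heap linearizations: 4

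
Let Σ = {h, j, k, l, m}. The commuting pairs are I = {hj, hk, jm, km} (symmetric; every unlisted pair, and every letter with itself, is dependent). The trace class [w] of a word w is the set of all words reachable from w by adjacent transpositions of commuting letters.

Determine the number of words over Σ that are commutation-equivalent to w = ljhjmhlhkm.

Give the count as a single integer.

30

piece 0:l — minimal
piece 1:j rests on {0:l}
piece 2:h rests on {0:l}
piece 3:j rests on {1:j}
piece 4:m rests on {2:h}
piece 5:h rests on {4:m}
piece 6:l rests on {3:j, 5:h}
piece 7:h rests on {6:l}
piece 8:k rests on {6:l}
piece 9:m rests on {7:h}
minimal pieces: {0:l}
ways to finish when only these pieces remain (= sum over removing one remaining piece with nothing left below it):
  1 left: {8}→1  {9}→1
  2 left: {7,9}→1  {8,9}→2
  3 left: {7,8,9}→3
  4 left: {6,7,8,9}→3
  5 left: {3,6,7,8,9}→3  {5,6,7,8,9}→3
  6 left: {1,3,6,7,8,9}→3  {3,5,6,7,8,9}→6  {4,5,6,7,8,9}→3
  7 left: {1,3,5,6,7,8,9}→9  {2,4,5,6,7,8,9}→3  {3,4,5,6,7,8,9}→9
  8 left: {1,3,4,5,6,7,8,9}→18  {2,3,4,5,6,7,8,9}→12
  placing 0:l first → 30 extensions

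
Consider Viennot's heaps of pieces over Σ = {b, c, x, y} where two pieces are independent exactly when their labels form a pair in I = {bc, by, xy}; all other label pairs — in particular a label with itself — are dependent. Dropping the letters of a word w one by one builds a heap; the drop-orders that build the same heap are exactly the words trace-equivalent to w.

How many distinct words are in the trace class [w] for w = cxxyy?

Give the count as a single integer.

drop 0:c onto floor
drop 1:x onto {0:c}
drop 2:x onto {1:x}
drop 3:y onto {0:c}
drop 4:y onto {3:y}
ground layer = {0:c}
drop-orders for the pieces not yet dropped (sum over which currently-grounded one goes next):
  1 to go: {2} 1  {4} 1
  2 to go: {1,2} 1  {2,4} 2  {3,4} 1
  3 to go: {1,2,4} 3  {2,3,4} 3
  if 0:c drops first: 6 orders

6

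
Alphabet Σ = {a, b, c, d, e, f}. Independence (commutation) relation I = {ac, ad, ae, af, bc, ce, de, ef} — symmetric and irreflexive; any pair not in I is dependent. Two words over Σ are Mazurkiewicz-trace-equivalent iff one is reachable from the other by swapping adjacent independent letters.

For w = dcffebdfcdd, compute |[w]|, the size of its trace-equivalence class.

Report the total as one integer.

piece 0:d — minimal
piece 1:c rests on {0:d}
piece 2:f rests on {1:c}
piece 3:f rests on {2:f}
piece 4:e — minimal
piece 5:b rests on {3:f, 4:e}
piece 6:d rests on {5:b}
piece 7:f rests on {6:d}
piece 8:c rests on {7:f}
piece 9:d rests on {8:c}
piece 10:d rests on {9:d}
minimal pieces: {0:d, 4:e}
ways to finish when only these pieces remain (= sum over removing one remaining piece with nothing left below it):
  1 left: {10}→1
  2 left: {9,10}→1
  3 left: {8,9,10}→1
  4 left: {7,8,9,10}→1
  5 left: {6,7,8,9,10}→1
  6 left: {5,6,7,8,9,10}→1
  7 left: {3,5,6,7,8,9,10}→1  {4,5,6,7,8,9,10}→1
  8 left: {2,3,5,6,7,8,9,10}→1  {3,4,5,6,7,8,9,10}→2
  9 left: {1,2,3,5,6,7,8,9,10}→1  {2,3,4,5,6,7,8,9,10}→3
  placing 0:d first → 4 extensions
  placing 4:e first → 1 extensions
total linear extensions = 5

5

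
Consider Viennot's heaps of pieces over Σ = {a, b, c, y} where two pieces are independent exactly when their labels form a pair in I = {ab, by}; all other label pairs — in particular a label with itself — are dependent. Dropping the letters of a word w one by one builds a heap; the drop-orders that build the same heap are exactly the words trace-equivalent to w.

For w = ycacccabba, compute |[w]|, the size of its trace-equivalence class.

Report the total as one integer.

piece 0:y — minimal
piece 1:c rests on {0:y}
piece 2:a rests on {1:c}
piece 3:c rests on {2:a}
piece 4:c rests on {3:c}
piece 5:c rests on {4:c}
piece 6:a rests on {5:c}
piece 7:b rests on {5:c}
piece 8:b rests on {7:b}
piece 9:a rests on {6:a}
minimal pieces: {0:y}
ways to finish when only these pieces remain (= sum over removing one remaining piece with nothing left below it):
  1 left: {8}→1  {9}→1
  2 left: {6,9}→1  {7,8}→1  {8,9}→2
  3 left: {6,8,9}→3  {7,8,9}→3
  4 left: {6,7,8,9}→6
  5 left: {5,6,7,8,9}→6
  6 left: {4,5,6,7,8,9}→6
  7 left: {3,4,5,6,7,8,9}→6
  8 left: {2,3,4,5,6,7,8,9}→6
  placing 0:y first → 6 extensions

6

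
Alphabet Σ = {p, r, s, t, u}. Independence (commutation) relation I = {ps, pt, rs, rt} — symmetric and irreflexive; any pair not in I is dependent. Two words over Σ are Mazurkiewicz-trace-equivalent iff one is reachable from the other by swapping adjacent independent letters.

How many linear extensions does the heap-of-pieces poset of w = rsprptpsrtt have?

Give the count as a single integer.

462

#0=r has no predecessor
#1=s has no predecessor
#2=p depends on [0:r]
#3=r depends on [2:p]
#4=p depends on [3:r]
#5=t depends on [1:s]
#6=p depends on [4:p]
#7=s depends on [5:t]
#8=r depends on [6:p]
#9=t depends on [7:s]
#10=t depends on [9:t]
sources: [0:r, 1:s]
N(rest) = Σ N(rest − s) over sources s of rest; N(one piece) = 1:
  size 1 → [8]=1  [10]=1
  size 2 → [6,8]=1  [8,10]=2  [9,10]=1
  size 3 → [4,6,8]=1  [6,8,10]=3  [7,9,10]=1  [8,9,10]=3
  size 4 → [3,4,6,8]=1  [4,6,8,10]=4  [5,7,9,10]=1  [6,8,9,10]=6  [7,8,9,10]=4
  size 5 → [1,5,7,9,10]=1  [2,3,4,6,8]=1  [3,4,6,8,10]=5  [4,6,8,9,10]=10  [5,7,8,9,10]=5  [6,7,8,9,10]=10
  size 6 → [0,2,3,4,6,8]=1  [1,5,7,8,9,10]=6  [2,3,4,6,8,10]=6  [3,4,6,8,9,10]=15  [4,6,7,8,9,10]=20  [5,6,7,8,9,10]=15
  size 7 → [0,2,3,4,6,8,10]=7  [1,5,6,7,8,9,10]=21  [2,3,4,6,8,9,10]=21  [3,4,6,7,8,9,10]=35  [4,5,6,7,8,9,10]=35
  size 8 → [0,2,3,4,6,8,9,10]=28  [1,4,5,6,7,8,9,10]=56  [2,3,4,6,7,8,9,10]=56  [3,4,5,6,7,8,9,10]=70
  size 9 → [0,2,3,4,6,7,8,9,10]=84  [1,3,4,5,6,7,8,9,10]=126  [2,3,4,5,6,7,8,9,10]=126
  first=0(r) contributes 252
  first=1(s) contributes 210
|[w]| = 462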